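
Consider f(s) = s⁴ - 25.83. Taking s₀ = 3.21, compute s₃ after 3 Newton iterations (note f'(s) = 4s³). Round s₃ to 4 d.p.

2.2570

s_0 = 3.210000: f = 80.344477, f' = 132.304644 → s_1 = 3.210000 - (80.344477)/(132.304644) = 2.602731
s_1 = 2.602731: f = 20.059920, f' = 70.525791 → s_2 = 2.602731 - (20.059920)/(70.525791) = 2.318297
s_2 = 2.318297: f = 3.055282, f' = 49.838785 → s_3 = 2.318297 - (3.055282)/(49.838785) = 2.256994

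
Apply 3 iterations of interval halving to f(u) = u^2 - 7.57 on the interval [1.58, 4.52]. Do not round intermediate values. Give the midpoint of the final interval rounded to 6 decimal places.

f(1.580000) = -5.073600, f(4.520000) = 12.860400 (opposite signs)
step 1: m = 3.050000, f(m) = 1.732500 > 0 → root in [1.580000, 3.050000]
step 2: m = 2.315000, f(m) = -2.210775 < 0 → root in [2.315000, 3.050000]
step 3: m = 2.682500, f(m) = -0.374194 < 0 → root in [2.682500, 3.050000]
Midpoint of [2.682500, 3.050000] = 2.866250

2.866250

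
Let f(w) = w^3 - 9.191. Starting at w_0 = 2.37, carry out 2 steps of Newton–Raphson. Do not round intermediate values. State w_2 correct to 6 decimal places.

2.095138

f'(w) = 3w^2
w_0 = 2.370000: f = 4.121053, f' = 16.850700 → w_1 = 2.370000 - (4.121053)/(16.850700) = 2.125437
w_1 = 2.125437: f = 0.410628, f' = 13.552451 → w_2 = 2.125437 - (0.410628)/(13.552451) = 2.095138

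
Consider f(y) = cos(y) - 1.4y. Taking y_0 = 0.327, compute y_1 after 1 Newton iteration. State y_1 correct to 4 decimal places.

0.6112

Newton update: y ← y − f(y)/f'(y).
f'(y) = -sin(y) - 1.4
y_0 = 0.327000: f = 0.489210, f' = -1.721203 → y_1 = 0.327000 - (0.489210)/(-1.721203) = 0.611226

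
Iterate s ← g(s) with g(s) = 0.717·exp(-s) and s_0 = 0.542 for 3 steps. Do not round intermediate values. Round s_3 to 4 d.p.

s_1 = g(0.542000) = 0.416996
s_2 = g(0.416996) = 0.472520
s_3 = g(0.472520) = 0.446999

0.4470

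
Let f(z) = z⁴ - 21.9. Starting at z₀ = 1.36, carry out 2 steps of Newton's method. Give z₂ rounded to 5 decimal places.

2.56503

f'(z) = 4z³
z_0 = 1.360000: f = -18.478980, f' = 10.061824 → z_1 = 1.360000 - (-18.478980)/(10.061824) = 3.196544
z_1 = 3.196544: f = 82.505314, f' = 130.647753 → z_2 = 3.196544 - (82.505314)/(130.647753) = 2.565034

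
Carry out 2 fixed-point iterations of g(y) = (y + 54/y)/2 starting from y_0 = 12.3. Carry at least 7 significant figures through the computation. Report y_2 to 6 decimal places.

y_1 = g(12.300000) = 8.345122
y_2 = g(8.345122) = 7.407984

7.407984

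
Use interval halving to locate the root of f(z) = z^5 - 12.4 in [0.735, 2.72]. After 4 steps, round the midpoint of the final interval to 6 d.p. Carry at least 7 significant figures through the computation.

f(0.735000) = -12.185495, f(2.720000) = 136.482797 (opposite signs)
step 1: m = 1.727500, f(m) = 2.984744 > 0 → root in [0.735000, 1.727500]
step 2: m = 1.231250, f(m) = -9.570360 < 0 → root in [1.231250, 1.727500]
step 3: m = 1.479375, f(m) = -5.314159 < 0 → root in [1.479375, 1.727500]
step 4: m = 1.603438, f(m) = -1.801115 < 0 → root in [1.603438, 1.727500]
Midpoint of [1.603438, 1.727500] = 1.665469

1.665469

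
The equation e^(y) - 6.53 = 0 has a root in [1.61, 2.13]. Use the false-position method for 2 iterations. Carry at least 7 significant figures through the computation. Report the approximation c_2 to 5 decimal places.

f(1.610000) = -1.527189, f(2.130000) = 1.884867
step 1: c = 1.842745, f(c) = -0.216155 < 0 → new bracket [1.842745, 2.130000]
step 2: c = 1.872298, f(c) = -0.026777 < 0 → new bracket [1.872298, 2.130000]

1.87230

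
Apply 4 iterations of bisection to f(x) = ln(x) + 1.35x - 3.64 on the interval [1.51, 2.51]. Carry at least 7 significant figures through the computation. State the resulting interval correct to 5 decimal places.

f(1.510000) = -1.189390, f(2.510000) = 0.668783 (opposite signs)
step 1: m = 2.010000, f(m) = -0.228365 < 0 → root in [2.010000, 2.510000]
step 2: m = 2.260000, f(m) = 0.226365 > 0 → root in [2.010000, 2.260000]
step 3: m = 2.135000, f(m) = 0.000717 > 0 → root in [2.010000, 2.135000]
step 4: m = 2.072500, f(m) = -0.113369 < 0 → root in [2.072500, 2.135000]

[2.07250, 2.13500]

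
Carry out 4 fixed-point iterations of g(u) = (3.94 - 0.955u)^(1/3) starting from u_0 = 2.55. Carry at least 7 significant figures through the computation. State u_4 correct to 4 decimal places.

u_1 = g(2.550000) = 1.145921
u_2 = g(1.145921) = 1.417077
u_3 = g(1.417077) = 1.372719
u_4 = g(1.372719) = 1.380172

1.3802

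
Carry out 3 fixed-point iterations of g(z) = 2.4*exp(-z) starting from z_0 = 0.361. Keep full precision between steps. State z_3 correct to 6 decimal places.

z_1 = g(0.361000) = 1.672750
z_2 = g(1.672750) = 0.450552
z_3 = g(0.450552) = 1.529462

1.529462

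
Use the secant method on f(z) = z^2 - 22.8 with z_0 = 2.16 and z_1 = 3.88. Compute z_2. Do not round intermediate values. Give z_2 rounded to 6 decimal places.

f(z_0) = -18.134400, f(z_1) = -7.745600
z_2 = 3.880000 - (-7.745600)·(3.880000 - 2.160000)/(-7.745600 - (-18.134400)) = 5.162384; f(z_2) = 3.850210

5.162384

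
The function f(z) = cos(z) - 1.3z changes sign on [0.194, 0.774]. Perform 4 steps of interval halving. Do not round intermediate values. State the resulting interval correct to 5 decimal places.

[0.59275, 0.62900]

f(0.194000) = 0.729041, f(0.774000) = -0.291080 (opposite signs)
step 1: m = 0.484000, f(m) = 0.255941 > 0 → root in [0.484000, 0.774000]
step 2: m = 0.629000, f(m) = -0.009084 < 0 → root in [0.484000, 0.629000]
step 3: m = 0.556500, f(m) = 0.125659 > 0 → root in [0.556500, 0.629000]
step 4: m = 0.592750, f(m) = 0.058833 > 0 → root in [0.592750, 0.629000]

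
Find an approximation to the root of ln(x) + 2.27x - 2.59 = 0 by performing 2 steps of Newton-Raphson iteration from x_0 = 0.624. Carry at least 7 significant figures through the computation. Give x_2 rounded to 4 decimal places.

f'(x) = 1/x + 2.27
x_0 = 0.624000: f = -1.645125, f' = 3.872564 → x_1 = 0.624000 - (-1.645125)/(3.872564) = 1.048815
x_1 = 1.048815: f = -0.161528, f' = 3.223457 → x_2 = 1.048815 - (-0.161528)/(3.223457) = 1.098925

1.0989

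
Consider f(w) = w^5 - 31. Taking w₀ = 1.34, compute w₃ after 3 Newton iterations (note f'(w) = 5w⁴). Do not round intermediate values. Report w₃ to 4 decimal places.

2.1442

Newton update: w ← w − f(w)/f'(w).
w_0 = 1.340000: f = -26.679600, f' = 16.120897 → w_1 = 1.340000 - (-26.679600)/(16.120897) = 2.994970
w_1 = 2.994970: f = 209.969647, f' = 402.290593 → w_2 = 2.994970 - (209.969647)/(402.290593) = 2.473035
w_2 = 2.473035: f = 61.501981, f' = 187.021196 → w_3 = 2.473035 - (61.501981)/(187.021196) = 2.144184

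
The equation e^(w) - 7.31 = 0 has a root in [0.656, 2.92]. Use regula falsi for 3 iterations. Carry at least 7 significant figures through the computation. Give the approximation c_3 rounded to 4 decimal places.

1.8868

f(0.656000) = -5.382931, f(2.920000) = 11.231287
step 1: c = 1.389526, f(c) = -3.297054 < 0 → new bracket [1.389526, 2.920000]
step 2: c = 1.736851, f(c) = -1.630571 < 0 → new bracket [1.736851, 2.920000]
step 3: c = 1.886845, f(c) = -0.711481 < 0 → new bracket [1.886845, 2.920000]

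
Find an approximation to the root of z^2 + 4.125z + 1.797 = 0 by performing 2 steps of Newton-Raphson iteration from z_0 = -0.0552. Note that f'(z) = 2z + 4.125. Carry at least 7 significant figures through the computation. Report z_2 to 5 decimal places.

z_0 = -0.055200: f = 1.572347, f' = 4.014600 → z_1 = -0.055200 - (1.572347)/(4.014600) = -0.446857
z_1 = -0.446857: f = 0.153395, f' = 3.231286 → z_2 = -0.446857 - (0.153395)/(3.231286) = -0.494329

-0.49433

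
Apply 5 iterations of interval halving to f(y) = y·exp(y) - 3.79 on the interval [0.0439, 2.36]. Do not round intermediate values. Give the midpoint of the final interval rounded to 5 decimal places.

1.16576

f(0.043900) = -3.744130, f(2.360000) = 21.204645 (opposite signs)
step 1: m = 1.201950, f(m) = 0.208404 > 0 → root in [0.043900, 1.201950]
step 2: m = 0.622925, f(m) = -2.628635 < 0 → root in [0.622925, 1.201950]
step 3: m = 0.912437, f(m) = -1.517679 < 0 → root in [0.912437, 1.201950]
step 4: m = 1.057194, f(m) = -0.747098 < 0 → root in [1.057194, 1.201950]
step 5: m = 1.129572, f(m) = -0.294730 < 0 → root in [1.129572, 1.201950]
Midpoint of [1.129572, 1.201950] = 1.165761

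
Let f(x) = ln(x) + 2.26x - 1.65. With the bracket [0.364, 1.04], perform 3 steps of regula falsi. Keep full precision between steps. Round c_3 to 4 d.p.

False-position update: c = (a·f(b) − b·f(a))/(f(b) − f(a)); replace the endpoint whose sign matches f(c).
f(0.364000) = -1.837961, f(1.040000) = 0.739621
step 1: c = 0.846026, f(c) = 0.094814 > 0 → new bracket [0.364000, 0.846026]
step 2: c = 0.822380, f(c) = 0.013026 > 0 → new bracket [0.364000, 0.822380]
step 3: c = 0.819154, f(c) = 0.001806 > 0 → new bracket [0.364000, 0.819154]

0.8192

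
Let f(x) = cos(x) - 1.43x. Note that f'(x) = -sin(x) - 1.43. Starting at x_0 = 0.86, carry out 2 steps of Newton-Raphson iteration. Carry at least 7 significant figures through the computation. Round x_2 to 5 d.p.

0.58360

Newton update: x ← x − f(x)/f'(x).
x_0 = 0.860000: f = -0.577363, f' = -2.187843 → x_1 = 0.860000 - (-0.577363)/(-2.187843) = 0.596104
x_1 = 0.596104: f = -0.024900, f' = -1.991423 → x_2 = 0.596104 - (-0.024900)/(-1.991423) = 0.583601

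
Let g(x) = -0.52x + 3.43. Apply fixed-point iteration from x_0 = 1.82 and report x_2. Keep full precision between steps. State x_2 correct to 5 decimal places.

2.13853

x_1 = g(1.820000) = 2.483600
x_2 = g(2.483600) = 2.138528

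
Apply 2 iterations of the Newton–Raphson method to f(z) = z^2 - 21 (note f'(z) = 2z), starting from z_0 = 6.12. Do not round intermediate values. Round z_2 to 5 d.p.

Newton update: z ← z − f(z)/f'(z).
z_0 = 6.120000: f = 16.454400, f' = 12.240000 → z_1 = 6.120000 - (16.454400)/(12.240000) = 4.775686
z_1 = 4.775686: f = 1.807179, f' = 9.551373 → z_2 = 4.775686 - (1.807179)/(9.551373) = 4.586480

4.58648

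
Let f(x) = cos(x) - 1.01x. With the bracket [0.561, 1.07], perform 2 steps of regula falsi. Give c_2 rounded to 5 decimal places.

0.73396

f(0.561000) = 0.280114, f(1.070000) = -0.600576
step 1: c = 0.722893, f(c) = 0.019772 > 0 → new bracket [0.722893, 1.070000]
step 2: c = 0.733957, f(c) = 0.001234 > 0 → new bracket [0.733957, 1.070000]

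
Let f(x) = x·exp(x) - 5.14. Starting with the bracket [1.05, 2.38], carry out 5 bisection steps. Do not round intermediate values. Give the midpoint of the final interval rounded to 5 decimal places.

f(1.050000) = -2.139466, f(2.380000) = 20.575669 (opposite signs)
step 1: m = 1.715000, f(m) = 4.389699 > 0 → root in [1.050000, 1.715000]
step 2: m = 1.382500, f(m) = 0.369057 > 0 → root in [1.050000, 1.382500]
step 3: m = 1.216250, f(m) = -1.035753 < 0 → root in [1.216250, 1.382500]
step 4: m = 1.299375, f(m) = -0.375187 < 0 → root in [1.299375, 1.382500]
step 5: m = 1.340937, f(m) = -0.014098 < 0 → root in [1.340937, 1.382500]
Midpoint of [1.340937, 1.382500] = 1.361719

1.36172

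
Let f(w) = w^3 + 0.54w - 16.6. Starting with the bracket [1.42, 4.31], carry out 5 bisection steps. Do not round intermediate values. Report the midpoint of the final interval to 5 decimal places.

f(1.420000) = -12.969912, f(4.310000) = 65.790391 (opposite signs)
step 1: m = 2.865000, f(m) = 8.463665 > 0 → root in [1.420000, 2.865000]
step 2: m = 2.142500, f(m) = -5.608319 < 0 → root in [2.142500, 2.865000]
step 3: m = 2.503750, f(m) = 0.447443 > 0 → root in [2.142500, 2.503750]
step 4: m = 2.323125, f(m) = -2.807817 < 0 → root in [2.323125, 2.503750]
step 5: m = 2.413438, f(m) = -1.239241 < 0 → root in [2.413438, 2.503750]
Midpoint of [2.413438, 2.503750] = 2.458594

2.45859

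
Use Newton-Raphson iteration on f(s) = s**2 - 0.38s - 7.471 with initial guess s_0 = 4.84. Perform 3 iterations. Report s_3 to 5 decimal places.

2.93002

f'(s) = 2s - 0.38
s_0 = 4.840000: f = 14.115400, f' = 9.300000 → s_1 = 4.840000 - (14.115400)/(9.300000) = 3.322215
s_1 = 3.322215: f = 2.303671, f' = 6.264430 → s_2 = 3.322215 - (2.303671)/(6.264430) = 2.954477
s_2 = 2.954477: f = 0.135231, f' = 5.528953 → s_3 = 2.954477 - (0.135231)/(5.528953) = 2.930018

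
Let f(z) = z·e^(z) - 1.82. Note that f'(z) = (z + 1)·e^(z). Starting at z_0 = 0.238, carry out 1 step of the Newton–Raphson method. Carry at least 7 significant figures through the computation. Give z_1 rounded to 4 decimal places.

z_0 = 0.238000: f = -1.518047, f' = 1.570662 → z_1 = 0.238000 - (-1.518047)/(1.570662) = 1.204502

1.2045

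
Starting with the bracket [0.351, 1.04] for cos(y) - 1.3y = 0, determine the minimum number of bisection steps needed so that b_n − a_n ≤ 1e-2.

7

Initial width b − a = 1.04 − 0.351 = 0.689000.
After n steps the width is (b−a)/2^n; need (b−a)/2^n ≤ 1e-2.
So n ≥ log₂(0.689000/1e-2) = log₂(68.9000) ≈ 6.1064.
Hence n = 7.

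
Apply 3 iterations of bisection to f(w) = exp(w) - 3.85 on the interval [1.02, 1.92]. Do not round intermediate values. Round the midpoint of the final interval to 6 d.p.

f(1.020000) = -1.076805, f(1.920000) = 2.970958 (opposite signs)
step 1: m = 1.470000, f(m) = 0.499235 > 0 → root in [1.020000, 1.470000]
step 2: m = 1.245000, f(m) = -0.377065 < 0 → root in [1.245000, 1.470000]
step 3: m = 1.357500, f(m) = 0.036465 > 0 → root in [1.245000, 1.357500]
Midpoint of [1.245000, 1.357500] = 1.301250

1.301250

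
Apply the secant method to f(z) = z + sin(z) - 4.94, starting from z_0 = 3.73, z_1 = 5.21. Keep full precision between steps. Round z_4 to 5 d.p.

Secant update: z_(k+1) = z_k − f(z_k)·(z_k − z_(k-1))/(f(z_k) − f(z_(k-1))).
f(z_0) = -1.765037, f(z_1) = -0.608725
z_2 = 5.210000 - (-0.608725)·(5.210000 - 3.730000)/(-0.608725 - (-1.765037)) = 5.989127; f(z_2) = 0.759288
z_3 = 5.989127 - (0.759288)·(5.989127 - 5.210000)/(0.759288 - (-0.608725)) = 5.556688; f(z_3) = -0.047567
z_4 = 5.556688 - (-0.047567)·(5.556688 - 5.989127)/(-0.047567 - (0.759288)) = 5.582182; f(z_4) = -0.002803

5.58218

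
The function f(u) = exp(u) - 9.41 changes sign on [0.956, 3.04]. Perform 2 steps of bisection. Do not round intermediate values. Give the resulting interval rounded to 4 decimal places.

f(0.956000) = -6.808729, f(3.040000) = 11.495243 (opposite signs)
step 1: m = 1.998000, f(m) = -2.035707 < 0 → root in [1.998000, 3.040000]
step 2: m = 2.519000, f(m) = 3.006174 > 0 → root in [1.998000, 2.519000]

[1.9980, 2.5190]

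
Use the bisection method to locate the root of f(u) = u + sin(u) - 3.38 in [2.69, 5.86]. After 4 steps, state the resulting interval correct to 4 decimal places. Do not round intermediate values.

[4.2750, 4.4731]

f(2.690000) = -0.253601, f(5.860000) = 2.069333 (opposite signs)
step 1: m = 4.275000, f(m) = -0.010861 < 0 → root in [4.275000, 5.860000]
step 2: m = 5.067500, f(m) = 0.749892 > 0 → root in [4.275000, 5.067500]
step 3: m = 4.671250, f(m) = 0.292096 > 0 → root in [4.275000, 4.671250]
step 4: m = 4.473125, f(m) = 0.121612 > 0 → root in [4.275000, 4.473125]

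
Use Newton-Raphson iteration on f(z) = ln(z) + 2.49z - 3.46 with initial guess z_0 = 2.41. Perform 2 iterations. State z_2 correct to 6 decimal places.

f'(z) = 1/z + 2.49
z_0 = 2.410000: f = 3.420527, f' = 2.904938 → z_1 = 2.410000 - (3.420527)/(2.904938) = 1.232513
z_1 = 1.232513: f = -0.181988, f' = 3.301351 → z_2 = 1.232513 - (-0.181988)/(3.301351) = 1.287638

1.287638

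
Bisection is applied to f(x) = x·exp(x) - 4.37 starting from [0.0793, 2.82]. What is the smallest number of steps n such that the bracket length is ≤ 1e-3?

Initial width b − a = 2.82 − 0.0793 = 2.740700.
After n steps the width is (b−a)/2^n; need (b−a)/2^n ≤ 1e-3.
So n ≥ log₂(2.740700/1e-3) = log₂(2740.7000) ≈ 11.4203.
Hence n = 12.

12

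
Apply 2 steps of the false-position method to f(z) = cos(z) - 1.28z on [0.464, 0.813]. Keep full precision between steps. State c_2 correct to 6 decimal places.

f(0.464000) = 0.300350, f(0.813000) = -0.353318
step 1: c = 0.624360, f(c) = 0.012157 > 0 → new bracket [0.624360, 0.813000]
step 2: c = 0.630635, f(c) = 0.000441 > 0 → new bracket [0.630635, 0.813000]

0.630635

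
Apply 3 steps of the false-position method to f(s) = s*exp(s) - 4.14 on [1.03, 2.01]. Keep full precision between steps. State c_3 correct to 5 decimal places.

False-position update: c = (a·f(b) − b·f(a))/(f(b) − f(a)); replace the endpoint whose sign matches f(c).
f(1.030000) = -1.254902, f(2.010000) = 10.861268
step 1: c = 1.131501, f(c) = -0.632000 < 0 → new bracket [1.131501, 2.010000]
step 2: c = 1.179809, f(c) = -0.301196 < 0 → new bracket [1.179809, 2.010000]
step 3: c = 1.202210, f(c) = -0.139694 < 0 → new bracket [1.202210, 2.010000]

1.20221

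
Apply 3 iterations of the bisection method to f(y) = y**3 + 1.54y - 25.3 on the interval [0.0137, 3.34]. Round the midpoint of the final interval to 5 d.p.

2.71632

f(0.013700) = -25.278899, f(3.340000) = 17.103304 (opposite signs)
step 1: m = 1.676850, f(m) = -18.002641 < 0 → root in [1.676850, 3.340000]
step 2: m = 2.508425, f(m) = -5.653524 < 0 → root in [2.508425, 3.340000]
step 3: m = 2.924212, f(m) = 4.208283 > 0 → root in [2.508425, 2.924212]
Midpoint of [2.508425, 2.924212] = 2.716319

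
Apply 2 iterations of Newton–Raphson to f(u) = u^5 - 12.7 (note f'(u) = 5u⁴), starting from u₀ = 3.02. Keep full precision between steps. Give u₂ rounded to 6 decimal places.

u_0 = 3.020000: f = 238.508722, f' = 415.908481 → u_1 = 3.020000 - (238.508722)/(415.908481) = 2.446536
u_1 = 2.446536: f = 74.951160, f' = 179.133222 → u_2 = 2.446536 - (74.951160)/(179.133222) = 2.028125

2.028125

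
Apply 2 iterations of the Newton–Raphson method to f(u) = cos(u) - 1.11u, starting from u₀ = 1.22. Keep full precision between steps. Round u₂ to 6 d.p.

Newton update: u ← u − f(u)/f'(u).
f'(u) = -sin(u) - 1.11
u_0 = 1.220000: f = -1.010554, f' = -2.049099 → u_1 = 1.220000 - (-1.010554)/(-2.049099) = 0.726830
u_1 = 0.726830: f = -0.059497, f' = -1.774504 → u_2 = 0.726830 - (-0.059497)/(-1.774504) = 0.693301

0.693301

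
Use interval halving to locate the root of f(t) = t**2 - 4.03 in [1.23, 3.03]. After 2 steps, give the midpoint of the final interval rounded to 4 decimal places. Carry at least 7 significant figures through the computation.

1.9050

f(1.230000) = -2.517100, f(3.030000) = 5.150900 (opposite signs)
step 1: m = 2.130000, f(m) = 0.506900 > 0 → root in [1.230000, 2.130000]
step 2: m = 1.680000, f(m) = -1.207600 < 0 → root in [1.680000, 2.130000]
Midpoint of [1.680000, 2.130000] = 1.905000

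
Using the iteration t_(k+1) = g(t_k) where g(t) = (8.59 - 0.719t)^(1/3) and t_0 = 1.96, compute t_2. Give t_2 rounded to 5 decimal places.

t_1 = g(1.960000) = 1.929257
t_2 = g(1.929257) = 1.931235

1.93123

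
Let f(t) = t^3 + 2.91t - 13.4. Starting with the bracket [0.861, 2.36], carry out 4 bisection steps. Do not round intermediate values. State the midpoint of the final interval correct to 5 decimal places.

f(0.861000) = -10.256213, f(2.360000) = 6.611856 (opposite signs)
step 1: m = 1.610500, f(m) = -4.536275 < 0 → root in [1.610500, 2.360000]
step 2: m = 1.985250, f(m) = 0.201380 > 0 → root in [1.610500, 1.985250]
step 3: m = 1.797875, f(m) = -2.356814 < 0 → root in [1.797875, 1.985250]
step 4: m = 1.891563, f(m) = -1.127526 < 0 → root in [1.891563, 1.985250]
Midpoint of [1.891563, 1.985250] = 1.938406

1.93841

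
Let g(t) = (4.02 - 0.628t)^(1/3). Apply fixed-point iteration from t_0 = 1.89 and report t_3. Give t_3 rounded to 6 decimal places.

1.458293

t_1 = g(1.890000) = 1.414989
t_2 = g(1.414989) = 1.463004
t_3 = g(1.463004) = 1.458293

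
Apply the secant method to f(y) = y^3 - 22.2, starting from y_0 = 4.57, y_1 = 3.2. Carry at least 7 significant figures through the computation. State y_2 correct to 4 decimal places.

f(y_0) = 73.243993, f(y_1) = 10.568000
y_2 = 3.200000 - (10.568000)·(3.200000 - 4.570000)/(10.568000 - (73.243993)) = 2.969000; f(y_2) = 3.971617

2.9690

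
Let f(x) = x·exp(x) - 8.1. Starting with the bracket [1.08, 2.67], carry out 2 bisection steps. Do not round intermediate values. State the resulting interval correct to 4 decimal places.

f(1.080000) = -4.919746, f(2.670000) = 30.454718 (opposite signs)
step 1: m = 1.875000, f(m) = 4.126536 > 0 → root in [1.080000, 1.875000]
step 2: m = 1.477500, f(m) = -1.625629 < 0 → root in [1.477500, 1.875000]

[1.4775, 1.8750]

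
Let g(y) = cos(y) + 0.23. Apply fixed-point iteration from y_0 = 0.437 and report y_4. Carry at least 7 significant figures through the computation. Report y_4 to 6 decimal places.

0.748795

y_1 = g(0.437000) = 1.136025
y_2 = g(1.136025) = 0.651203
y_3 = g(0.651203) = 1.025355
y_4 = g(1.025355) = 0.748795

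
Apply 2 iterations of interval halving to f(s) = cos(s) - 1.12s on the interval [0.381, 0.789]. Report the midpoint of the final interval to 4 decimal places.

0.7380

f(0.381000) = 0.501573, f(0.789000) = -0.179125 (opposite signs)
step 1: m = 0.585000, f(m) = 0.178512 > 0 → root in [0.585000, 0.789000]
step 2: m = 0.687000, f(m) = 0.003712 > 0 → root in [0.687000, 0.789000]
Midpoint of [0.687000, 0.789000] = 0.738000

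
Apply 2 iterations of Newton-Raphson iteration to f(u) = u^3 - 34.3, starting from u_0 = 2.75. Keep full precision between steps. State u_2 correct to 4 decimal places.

f'(u) = 3u^2
u_0 = 2.750000: f = -13.503125, f' = 22.687500 → u_1 = 2.750000 - (-13.503125)/(22.687500) = 3.345179
u_1 = 3.345179: f = 3.133300, f' = 33.570669 → u_2 = 3.345179 - (3.133300)/(33.570669) = 3.251845

3.2518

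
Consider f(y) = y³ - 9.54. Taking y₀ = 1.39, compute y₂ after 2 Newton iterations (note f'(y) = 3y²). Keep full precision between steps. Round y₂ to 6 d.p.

Newton update: y ← y − f(y)/f'(y).
y_0 = 1.390000: f = -6.854381, f' = 5.796300 → y_1 = 1.390000 - (-6.854381)/(5.796300) = 2.572544
y_1 = 2.572544: f = 7.485056, f' = 19.853951 → y_2 = 2.572544 - (7.485056)/(19.853951) = 2.195538

2.195538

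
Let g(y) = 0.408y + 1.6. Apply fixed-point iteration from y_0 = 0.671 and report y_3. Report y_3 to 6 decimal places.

y_1 = g(0.671000) = 1.873768
y_2 = g(1.873768) = 2.364497
y_3 = g(2.364497) = 2.564715

2.564715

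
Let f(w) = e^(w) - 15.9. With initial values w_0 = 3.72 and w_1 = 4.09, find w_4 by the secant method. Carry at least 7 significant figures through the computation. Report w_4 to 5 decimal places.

2.81051

f(w_0) = 25.364394, f(w_1) = 43.839892
w_2 = 4.090000 - (43.839892)·(4.090000 - 3.720000)/(43.839892 - (25.364394)) = 3.212039; f(w_2) = 8.929671
w_3 = 3.212039 - (8.929671)·(3.212039 - 4.090000)/(8.929671 - (43.839892)) = 2.987466; f(w_3) = 3.935359
w_4 = 2.987466 - (3.935359)·(2.987466 - 3.212039)/(3.935359 - (8.929671)) = 2.810510; f(w_4) = 0.718385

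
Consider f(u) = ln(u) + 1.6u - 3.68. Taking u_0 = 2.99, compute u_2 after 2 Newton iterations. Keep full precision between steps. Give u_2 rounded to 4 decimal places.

f'(u) = 1/u + 1.6
u_0 = 2.990000: f = 2.199273, f' = 1.934448 → u_1 = 2.990000 - (2.199273)/(1.934448) = 1.853100
u_1 = 1.853100: f = -0.098179, f' = 2.139636 → u_2 = 1.853100 - (-0.098179)/(2.139636) = 1.898986

1.8990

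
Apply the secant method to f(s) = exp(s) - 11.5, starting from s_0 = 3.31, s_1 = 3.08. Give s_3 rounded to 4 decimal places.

2.5028

f(s_0) = 15.885125, f(s_1) = 10.258402
s_2 = 3.080000 - (10.258402)·(3.080000 - 3.310000)/(10.258402 - (15.885125)) = 2.660674; f(s_2) = 2.805925
s_3 = 2.660674 - (2.805925)·(2.660674 - 3.080000)/(2.805925 - (10.258402)) = 2.502794; f(s_3) = 0.716576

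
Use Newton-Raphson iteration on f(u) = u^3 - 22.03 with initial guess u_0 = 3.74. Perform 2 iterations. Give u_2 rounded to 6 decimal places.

2.818265

Newton update: u ← u − f(u)/f'(u).
f'(u) = 3u^2
u_0 = 3.740000: f = 30.283624, f' = 41.962800 → u_1 = 3.740000 - (30.283624)/(41.962800) = 3.018322
u_1 = 3.018322: f = 5.467725, f' = 27.330805 → u_2 = 3.018322 - (5.467725)/(27.330805) = 2.818265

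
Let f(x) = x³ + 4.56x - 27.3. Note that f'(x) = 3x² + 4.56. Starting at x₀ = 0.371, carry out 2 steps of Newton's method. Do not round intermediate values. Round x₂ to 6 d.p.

x_0 = 0.371000: f = -25.557175, f' = 4.972923 → x_1 = 0.371000 - (-25.557175)/(4.972923) = 5.510266
x_1 = 5.510266: f = 165.135214, f' = 95.649101 → x_2 = 5.510266 - (165.135214)/(95.649101) = 3.783797

3.783797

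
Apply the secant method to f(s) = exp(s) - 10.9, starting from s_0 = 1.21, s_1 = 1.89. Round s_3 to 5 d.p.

f(s_0) = -7.546515, f(s_1) = -4.280631
s_2 = 1.890000 - (-4.280631)·(1.890000 - 1.210000)/(-4.280631 - (-7.546515)) = 2.781284; f(s_2) = 5.239727
s_3 = 2.781284 - (5.239727)·(2.781284 - 1.890000)/(5.239727 - (-4.280631)) = 2.290747; f(s_3) = -1.017681

2.29075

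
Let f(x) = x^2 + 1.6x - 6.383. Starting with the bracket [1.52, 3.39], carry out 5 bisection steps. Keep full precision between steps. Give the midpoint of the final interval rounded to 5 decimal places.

1.84141

f(1.520000) = -1.640600, f(3.390000) = 10.533100 (opposite signs)
step 1: m = 2.455000, f(m) = 3.572025 > 0 → root in [1.520000, 2.455000]
step 2: m = 1.987500, f(m) = 0.747156 > 0 → root in [1.520000, 1.987500]
step 3: m = 1.753750, f(m) = -0.501361 < 0 → root in [1.753750, 1.987500]
step 4: m = 1.870625, f(m) = 0.109238 > 0 → root in [1.753750, 1.870625]
step 5: m = 1.812188, f(m) = -0.199476 < 0 → root in [1.812188, 1.870625]
Midpoint of [1.812188, 1.870625] = 1.841406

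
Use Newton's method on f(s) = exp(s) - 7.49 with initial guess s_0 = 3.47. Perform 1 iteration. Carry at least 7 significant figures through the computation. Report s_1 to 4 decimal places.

2.7031

f'(s) = exp(s)
s_0 = 3.470000: f = 24.646742, f' = 32.136742 → s_1 = 3.470000 - (24.646742)/(32.136742) = 2.703067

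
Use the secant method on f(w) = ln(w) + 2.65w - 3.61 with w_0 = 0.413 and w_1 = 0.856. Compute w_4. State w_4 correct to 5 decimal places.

1.27158

f(w_0) = -3.399858, f(w_1) = -1.497085
w_2 = 0.856000 - (-1.497085)·(0.856000 - 0.413000)/(-1.497085 - (-3.399858)) = 1.204549; f(w_2) = -0.231842
w_3 = 1.204549 - (-0.231842)·(1.204549 - 0.856000)/(-0.231842 - (-1.497085)) = 1.268416; f(w_3) = -0.010928
w_4 = 1.268416 - (-0.010928)·(1.268416 - 1.204549)/(-0.010928 - (-0.231842)) = 1.271576; f(w_4) = -0.000068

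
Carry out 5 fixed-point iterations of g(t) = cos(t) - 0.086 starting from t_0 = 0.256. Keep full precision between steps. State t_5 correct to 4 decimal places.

0.7195

t_1 = g(0.256000) = 0.881411
t_2 = g(0.881411) = 0.550063
t_3 = g(0.550063) = 0.766491
t_4 = g(0.766491) = 0.634349
t_5 = g(0.634349) = 0.719458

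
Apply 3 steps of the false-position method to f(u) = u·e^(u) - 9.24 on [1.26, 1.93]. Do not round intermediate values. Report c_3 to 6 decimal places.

1.693855

f(1.260000) = -4.797969, f(1.930000) = 4.056755
step 1: c = 1.623042, f(c) = -1.013632 < 0 → new bracket [1.623042, 1.930000]
step 2: c = 1.684407, f(c) = -0.162305 < 0 → new bracket [1.684407, 1.930000]
step 3: c = 1.693855, f(c) = -0.024734 < 0 → new bracket [1.693855, 1.930000]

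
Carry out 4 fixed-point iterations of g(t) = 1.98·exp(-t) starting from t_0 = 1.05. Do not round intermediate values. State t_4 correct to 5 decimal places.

t_1 = g(1.050000) = 0.692877
t_2 = g(0.692877) = 0.990268
t_3 = g(0.990268) = 0.735525
t_4 = g(0.735525) = 0.948923

0.94892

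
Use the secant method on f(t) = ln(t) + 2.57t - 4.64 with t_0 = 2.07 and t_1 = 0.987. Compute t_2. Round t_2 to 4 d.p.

1.6375

f(t_0) = 1.407449, f(t_1) = -2.116495
t_2 = 0.987000 - (-2.116495)·(0.987000 - 2.070000)/(-2.116495 - (1.407449)) = 1.637454; f(t_2) = 0.061400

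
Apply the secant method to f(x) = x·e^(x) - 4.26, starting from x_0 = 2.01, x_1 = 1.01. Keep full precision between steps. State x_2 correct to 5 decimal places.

1.13160

f(x_0) = 10.741268, f(x_1) = -1.486943
x_2 = 1.010000 - (-1.486943)·(1.010000 - 2.010000)/(-1.486943 - (10.741268)) = 1.131599; f(x_2) = -0.751350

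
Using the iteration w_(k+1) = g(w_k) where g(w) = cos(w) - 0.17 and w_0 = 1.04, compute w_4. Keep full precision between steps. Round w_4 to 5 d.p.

w_1 = g(1.040000) = 0.336220
w_2 = g(0.336220) = 0.774008
w_3 = g(0.774008) = 0.545115
w_4 = g(0.545115) = 0.685068

0.68507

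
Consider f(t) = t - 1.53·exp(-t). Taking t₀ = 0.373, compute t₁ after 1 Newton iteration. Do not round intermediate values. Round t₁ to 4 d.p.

0.7044

f'(t) = 1 + 1.53·exp(-t)
t_0 = 0.373000: f = -0.680658, f' = 2.053658 → t_1 = 0.373000 - (-0.680658)/(2.053658) = 0.704437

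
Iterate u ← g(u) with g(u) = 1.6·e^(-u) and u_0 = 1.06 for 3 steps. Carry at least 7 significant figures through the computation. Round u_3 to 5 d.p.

0.63818

u_1 = g(1.060000) = 0.554329
u_2 = g(0.554329) = 0.919132
u_3 = g(0.919132) = 0.638184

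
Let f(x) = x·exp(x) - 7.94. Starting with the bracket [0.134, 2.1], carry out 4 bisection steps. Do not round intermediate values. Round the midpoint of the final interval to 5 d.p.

f(0.134000) = -7.786785, f(2.100000) = 9.208957 (opposite signs)
step 1: m = 1.117000, f(m) = -4.526813 < 0 → root in [1.117000, 2.100000]
step 2: m = 1.608500, f(m) = 0.094960 > 0 → root in [1.117000, 1.608500]
step 3: m = 1.362750, f(m) = -2.615841 < 0 → root in [1.362750, 1.608500]
step 4: m = 1.485625, f(m) = -1.376916 < 0 → root in [1.485625, 1.608500]
Midpoint of [1.485625, 1.608500] = 1.547063

1.54706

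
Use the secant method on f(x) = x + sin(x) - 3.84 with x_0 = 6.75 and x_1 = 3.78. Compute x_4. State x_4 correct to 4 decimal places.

4.6681

Secant update: x_(k+1) = x_k − f(x_k)·(x_k − x_(k-1))/(f(x_k) − f(x_(k-1))).
f(x_0) = 3.360044, f(x_1) = -0.655917
x_2 = 3.780000 - (-0.655917)·(3.780000 - 6.750000)/(-0.655917 - (3.360044)) = 4.265083; f(x_2) = -0.476533
x_3 = 4.265083 - (-0.476533)·(4.265083 - 3.780000)/(-0.476533 - (-0.655917)) = 5.553699; f(x_3) = 1.047213
x_4 = 5.553699 - (1.047213)·(5.553699 - 4.265083)/(1.047213 - (-0.476533)) = 4.668082; f(x_4) = -0.170937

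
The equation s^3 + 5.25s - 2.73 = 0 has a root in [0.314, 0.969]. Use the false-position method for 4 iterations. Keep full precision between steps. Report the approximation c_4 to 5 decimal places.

0.49661

f(0.314000) = -1.050541, f(0.969000) = 3.267103
step 1: c = 0.473370, f(c) = -0.138733 < 0 → new bracket [0.473370, 0.969000]
step 2: c = 0.493559, f(c) = -0.018582 < 0 → new bracket [0.493559, 0.969000]
step 3: c = 0.496248, f(c) = -0.002490 < 0 → new bracket [0.496248, 0.969000]
step 4: c = 0.496608, f(c) = -0.000334 < 0 → new bracket [0.496608, 0.969000]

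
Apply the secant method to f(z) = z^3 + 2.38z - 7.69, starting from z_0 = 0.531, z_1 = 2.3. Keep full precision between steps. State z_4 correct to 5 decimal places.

f(z_0) = -6.276499, f(z_1) = 9.951000
z_2 = 2.300000 - (9.951000)·(2.300000 - 0.531000)/(9.951000 - (-6.276499)) = 1.215217; f(z_2) = -3.003211
z_3 = 1.215217 - (-3.003211)·(1.215217 - 2.300000)/(-3.003211 - (9.951000)) = 1.466705; f(z_3) = -1.044031
z_4 = 1.466705 - (-1.044031)·(1.466705 - 1.215217)/(-1.044031 - (-3.003211)) = 1.600721; f(z_4) = 0.221258

1.60072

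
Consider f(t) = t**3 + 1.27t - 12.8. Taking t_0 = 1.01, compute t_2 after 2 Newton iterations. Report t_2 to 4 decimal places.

f'(t) = 3t**2 + 1.27
t_0 = 1.010000: f = -10.486999, f' = 4.330300 → t_1 = 1.010000 - (-10.486999)/(4.330300) = 3.431772
t_1 = 3.431772: f = 31.974529, f' = 36.601176 → t_2 = 3.431772 - (31.974529)/(36.601176) = 2.558179

2.5582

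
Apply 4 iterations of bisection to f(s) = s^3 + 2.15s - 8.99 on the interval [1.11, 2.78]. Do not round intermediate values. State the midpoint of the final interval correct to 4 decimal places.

f(1.110000) = -5.235869, f(2.780000) = 18.471952 (opposite signs)
step 1: m = 1.945000, f(m) = 2.549734 > 0 → root in [1.110000, 1.945000]
step 2: m = 1.527500, f(m) = -2.141826 < 0 → root in [1.527500, 1.945000]
step 3: m = 1.736250, f(m) = -0.023026 < 0 → root in [1.736250, 1.945000]
step 4: m = 1.840625, f(m) = 1.203198 > 0 → root in [1.736250, 1.840625]
Midpoint of [1.736250, 1.840625] = 1.788437

1.7884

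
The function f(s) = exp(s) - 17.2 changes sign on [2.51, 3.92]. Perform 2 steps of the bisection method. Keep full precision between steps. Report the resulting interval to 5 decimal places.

[2.51000, 2.86250]

f(2.510000) = -4.895070, f(3.920000) = 33.200445 (opposite signs)
step 1: m = 3.215000, f(m) = 7.703292 > 0 → root in [2.510000, 3.215000]
step 2: m = 2.862500, f(m) = 0.305235 > 0 → root in [2.510000, 2.862500]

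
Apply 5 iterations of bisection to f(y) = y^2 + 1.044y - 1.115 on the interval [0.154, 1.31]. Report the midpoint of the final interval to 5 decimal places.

f(0.154000) = -0.930508, f(1.310000) = 1.968740 (opposite signs)
step 1: m = 0.732000, f(m) = 0.185032 > 0 → root in [0.154000, 0.732000]
step 2: m = 0.443000, f(m) = -0.456259 < 0 → root in [0.443000, 0.732000]
step 3: m = 0.587500, f(m) = -0.156494 < 0 → root in [0.587500, 0.732000]
step 4: m = 0.659750, f(m) = 0.009049 > 0 → root in [0.587500, 0.659750]
step 5: m = 0.623625, f(m) = -0.075027 < 0 → root in [0.623625, 0.659750]
Midpoint of [0.623625, 0.659750] = 0.641688

0.64169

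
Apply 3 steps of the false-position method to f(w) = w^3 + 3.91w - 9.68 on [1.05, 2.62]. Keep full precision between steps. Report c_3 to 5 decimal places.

f(1.050000) = -4.416875, f(2.620000) = 18.548928
step 1: c = 1.351949, f(c) = -1.922836 < 0 → new bracket [1.351949, 2.620000]
step 2: c = 1.471052, f(c) = -0.744839 < 0 → new bracket [1.471052, 2.620000]
step 3: c = 1.515407, f(c) = -0.274686 < 0 → new bracket [1.515407, 2.620000]

1.51541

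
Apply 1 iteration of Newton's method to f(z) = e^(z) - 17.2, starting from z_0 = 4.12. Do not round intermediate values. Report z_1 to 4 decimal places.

Newton update: z ← z − f(z)/f'(z).
f'(z) = e^(z)
z_0 = 4.120000: f = 44.359242, f' = 61.559242 → z_1 = 4.120000 - (44.359242)/(61.559242) = 3.399406

3.3994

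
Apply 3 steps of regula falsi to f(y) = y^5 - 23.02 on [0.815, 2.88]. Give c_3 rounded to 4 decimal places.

1.4196

f(0.815000) = -22.660426, f(2.880000) = 175.115566
step 1: c = 1.051600, f(c) = -21.733965 < 0 → new bracket [1.051600, 2.880000]
step 2: c = 1.253472, f(c) = -19.925626 < 0 → new bracket [1.253472, 2.880000]
step 3: c = 1.419640, f(c) = -17.253787 < 0 → new bracket [1.419640, 2.880000]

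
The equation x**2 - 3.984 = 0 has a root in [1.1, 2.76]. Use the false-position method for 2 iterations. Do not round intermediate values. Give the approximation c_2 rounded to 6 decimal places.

False-position update: c = (a·f(b) − b·f(a))/(f(b) − f(a)); replace the endpoint whose sign matches f(c).
f(1.100000) = -2.774000, f(2.760000) = 3.633600
step 1: c = 1.818653, f(c) = -0.676502 < 0 → new bracket [1.818653, 2.760000]
step 2: c = 1.966404, f(c) = -0.117255 < 0 → new bracket [1.966404, 2.760000]

1.966404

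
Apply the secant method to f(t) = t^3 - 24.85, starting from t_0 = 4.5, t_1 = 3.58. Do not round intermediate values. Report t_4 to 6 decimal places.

Secant update: t_(k+1) = t_k − f(t_k)·(t_k − t_(k-1))/(f(t_k) − f(t_(k-1))).
f(t_0) = 66.275000, f(t_1) = 21.032712
t_2 = 3.580000 - (21.032712)·(3.580000 - 4.500000)/(21.032712 - (66.275000)) = 3.152301; f(t_2) = 6.474411
t_3 = 3.152301 - (6.474411)·(3.152301 - 3.580000)/(6.474411 - (21.032712)) = 2.962093; f(t_3) = 1.139389
t_4 = 2.962093 - (1.139389)·(2.962093 - 3.152301)/(1.139389 - (6.474411)) = 2.921471; f(t_4) = 0.084728

2.921471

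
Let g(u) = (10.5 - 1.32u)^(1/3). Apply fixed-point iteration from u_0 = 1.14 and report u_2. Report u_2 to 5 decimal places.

1.97935

u_1 = g(1.140000) = 2.079714
u_2 = g(2.079714) = 1.979352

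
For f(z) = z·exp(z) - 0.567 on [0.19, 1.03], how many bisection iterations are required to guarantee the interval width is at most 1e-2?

7

Initial width b − a = 1.03 − 0.19 = 0.840000.
After n steps the width is (b−a)/2^n; need (b−a)/2^n ≤ 1e-2.
So n ≥ log₂(0.840000/1e-2) = log₂(84.0000) ≈ 6.3923.
Hence n = 7.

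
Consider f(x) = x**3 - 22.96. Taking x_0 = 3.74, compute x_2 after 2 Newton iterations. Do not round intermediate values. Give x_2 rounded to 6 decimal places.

Newton update: x ← x − f(x)/f'(x).
f'(x) = 3x**2
x_0 = 3.740000: f = 29.353624, f' = 41.962800 → x_1 = 3.740000 - (29.353624)/(41.962800) = 3.040485
x_1 = 3.040485: f = 5.147902, f' = 27.733640 → x_2 = 3.040485 - (5.147902)/(27.733640) = 2.854865

2.854865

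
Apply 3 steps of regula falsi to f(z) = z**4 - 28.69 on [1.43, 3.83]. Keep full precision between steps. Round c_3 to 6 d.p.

2.060199

f(1.430000) = -24.508384, f(3.830000) = 186.486627
step 1: c = 1.708775, f(c) = -20.164115 < 0 → new bracket [1.708775, 3.830000]
step 2: c = 1.915755, f(c) = -15.220234 < 0 → new bracket [1.915755, 3.830000]
step 3: c = 2.060199, f(c) = -10.674908 < 0 → new bracket [2.060199, 3.830000]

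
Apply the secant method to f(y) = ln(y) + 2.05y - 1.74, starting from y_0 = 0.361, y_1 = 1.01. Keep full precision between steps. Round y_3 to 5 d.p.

0.89979

Secant update: y_(k+1) = y_k − f(y_k)·(y_k − y_(k-1))/(f(y_k) − f(y_(k-1))).
f(y_0) = -2.018827, f(y_1) = 0.340450
y_2 = 1.010000 - (0.340450)·(1.010000 - 0.361000)/(0.340450 - (-2.018827)) = 0.916347; f(y_2) = 0.051153
y_3 = 0.916347 - (0.051153)·(0.916347 - 1.010000)/(0.051153 - (0.340450)) = 0.899788; f(y_3) = -0.001030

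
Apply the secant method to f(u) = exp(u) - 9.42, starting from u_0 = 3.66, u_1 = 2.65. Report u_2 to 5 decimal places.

2.45648

f(u_0) = 29.441343, f(u_1) = 4.734039
u_2 = 2.650000 - (4.734039)·(2.650000 - 3.660000)/(4.734039 - (29.441343)) = 2.456479; f(u_2) = 2.243673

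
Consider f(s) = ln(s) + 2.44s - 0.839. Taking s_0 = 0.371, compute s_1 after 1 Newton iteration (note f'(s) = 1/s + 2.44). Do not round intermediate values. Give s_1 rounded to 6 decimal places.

s_0 = 0.371000: f = -0.925313, f' = 5.135418 → s_1 = 0.371000 - (-0.925313)/(5.135418) = 0.551183

0.551183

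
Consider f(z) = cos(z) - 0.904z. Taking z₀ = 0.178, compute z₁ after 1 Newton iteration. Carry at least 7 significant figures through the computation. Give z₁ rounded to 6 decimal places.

Newton update: z ← z − f(z)/f'(z).
f'(z) = -sin(z) - 0.904
z_0 = 0.178000: f = 0.823288, f' = -1.081062 → z_1 = 0.178000 - (0.823288)/(-1.081062) = 0.939555

0.939555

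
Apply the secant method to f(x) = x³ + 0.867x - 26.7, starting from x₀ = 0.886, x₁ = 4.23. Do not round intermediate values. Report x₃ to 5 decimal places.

f(x_0) = -25.236332, f(x_1) = 52.654377
x_2 = 4.230000 - (52.654377)·(4.230000 - 0.886000)/(52.654377 - (-25.236332)) = 1.969445; f(x_2) = -17.353579
x_3 = 1.969445 - (-17.353579)·(1.969445 - 4.230000)/(-17.353579 - (52.654377)) = 2.529792; f(x_3) = -8.316396

2.52979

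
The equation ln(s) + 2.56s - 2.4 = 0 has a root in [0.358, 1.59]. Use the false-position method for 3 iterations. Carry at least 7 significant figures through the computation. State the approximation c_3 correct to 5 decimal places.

f(0.358000) = -2.510742, f(1.590000) = 2.134134
step 1: c = 1.023946, f(c) = 0.244964 > 0 → new bracket [0.358000, 1.023946]
step 2: c = 0.964747, f(c) = 0.033864 > 0 → new bracket [0.358000, 0.964747]
step 3: c = 0.956673, f(c) = 0.004788 > 0 → new bracket [0.358000, 0.956673]

0.95667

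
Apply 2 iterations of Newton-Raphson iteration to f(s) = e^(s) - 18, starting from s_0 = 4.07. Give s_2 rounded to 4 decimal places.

Newton update: s ← s − f(s)/f'(s).
f'(s) = e^(s)
s_0 = 4.070000: f = 40.556963, f' = 58.556963 → s_1 = 4.070000 - (40.556963)/(58.556963) = 3.377393
s_1 = 3.377393: f = 11.294301, f' = 29.294301 → s_2 = 3.377393 - (11.294301)/(29.294301) = 2.991847

2.9918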